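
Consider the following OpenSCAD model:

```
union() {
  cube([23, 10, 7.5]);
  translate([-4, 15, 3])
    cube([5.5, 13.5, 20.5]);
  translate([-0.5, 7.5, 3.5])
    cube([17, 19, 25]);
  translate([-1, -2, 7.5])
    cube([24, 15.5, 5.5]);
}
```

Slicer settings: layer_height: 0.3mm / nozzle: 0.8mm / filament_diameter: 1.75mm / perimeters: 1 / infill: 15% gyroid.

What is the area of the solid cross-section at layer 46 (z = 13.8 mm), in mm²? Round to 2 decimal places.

At z = 13.8 mm: the cube does not reach this height (z outside [0, 7.5]); the 5.5×13.5 cube at (-4, 15) contributes its full rectangle (area 74.25 mm²); the cube at (-0.5, 7.5) (footprint 17×19) is included at this height (area 323.00 mm²); the cube at (-1, -2) is not intersected at this z (z outside [7.5, 13]); Merging all regions: the regions partially overlap — summed areas 397.25 mm² minus the doubly-counted overlap 23.00 mm² gives 374.25 mm² — area = 374.25 mm². Overall, the cross-section is a single solid region. Net area = 374.25 mm².

374.25 mm²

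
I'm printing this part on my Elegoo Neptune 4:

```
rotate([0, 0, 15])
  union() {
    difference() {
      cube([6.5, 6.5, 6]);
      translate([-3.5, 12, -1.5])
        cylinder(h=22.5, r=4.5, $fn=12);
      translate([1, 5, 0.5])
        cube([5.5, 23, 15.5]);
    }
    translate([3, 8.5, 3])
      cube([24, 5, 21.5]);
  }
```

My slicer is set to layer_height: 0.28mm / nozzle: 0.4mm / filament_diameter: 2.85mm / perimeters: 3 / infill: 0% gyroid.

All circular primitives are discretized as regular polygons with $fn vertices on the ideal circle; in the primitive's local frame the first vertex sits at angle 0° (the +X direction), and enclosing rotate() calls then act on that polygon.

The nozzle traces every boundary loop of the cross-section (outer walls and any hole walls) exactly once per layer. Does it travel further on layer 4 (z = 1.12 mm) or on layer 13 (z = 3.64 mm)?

Layer 4 (z = 1.12): the 6.5×6.5 cube contributes its full rectangle (perimeter 26.00 mm); the r=4.5 cylinder at (-3.5, 12) contributes a regular 12-gon of circumradius 4.5 (perimeter = 2·12·4.500·sin(180°/12) = 27.95 mm); the cube at (1, 5) is present — its section is the full 5.5×23 rectangle (perimeter 57.00 mm); Subtracting the remaining from the first: starting from the 6.5×6.5 cube, the r=4.5 cylinder at (-3.5, 12) misses the remaining region (no effect); the 5.5×23 cube at (1, 5) partially overlaps it — only the 8.25 mm² overlap (of its 126.50 mm²) is removed, clipping the outline — boundary = 26.00 mm; the cube at (3, 8.5) does not reach this height (z outside [3, 24.5]); Taking the union: only that combined region is present, so the union is just that shape — boundary = 26.00 mm; (rotated 15° about Z; rotation is an isometry so areas/perimeters/island counts are preserved). So its perimeter = 26.00 mm. Layer 13 (z = 3.64): the cube (footprint 6.5×6.5) is included at this height (perimeter 26.00 mm); the r=4.5 cylinder at (-3.5, 12) contributes a regular 12-gon of circumradius 4.5 (perimeter = 2·12·4.500·sin(180°/12) = 27.95 mm); the cube at (1, 5) is present — its section is the full 5.5×23 rectangle (perimeter 57.00 mm); After the difference (first − rest): starting from the 6.5×6.5 cube, the r=4.5 cylinder at (-3.5, 12) misses the remaining region (no effect); the 5.5×23 cube at (1, 5) partially overlaps it — only the 8.25 mm² overlap (of its 126.50 mm²) is removed, clipping the outline — boundary = 26.00 mm; the cube at (3, 8.5) (footprint 24×5) is included at this height (perimeter 58.00 mm); Taking the union: the 2 present regions are separate (no shared area or edge), so areas and boundary lengths simply add and each stays a separate island — boundary = 84.00 mm; (whole slice rotated 15° about Z — lengths, areas and connectivity unchanged). So its perimeter = 84.00 mm. Layer 13 is larger (84.00 vs 26.00 mm).

layer 13 (z = 3.64 mm)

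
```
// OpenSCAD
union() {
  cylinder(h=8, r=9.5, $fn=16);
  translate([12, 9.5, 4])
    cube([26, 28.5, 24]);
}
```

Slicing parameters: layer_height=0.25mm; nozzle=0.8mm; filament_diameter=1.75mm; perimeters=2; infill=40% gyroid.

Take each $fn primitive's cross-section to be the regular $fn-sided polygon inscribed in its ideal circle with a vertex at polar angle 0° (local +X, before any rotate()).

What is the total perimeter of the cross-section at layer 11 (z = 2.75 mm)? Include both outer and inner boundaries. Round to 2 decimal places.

59.31 mm

At z = 2.75 mm: the cylinder: section is a regular 16-gon, circumradius r=9.5 (perimeter = 2·16·9.500·sin(180°/16) = 59.31 mm); the cube at (12, 9.5) is absent (z outside [4, 28]); Taking the union: only the r=9.5 cylinder is present, so the union is just that shape — boundary = 59.31 mm. Overall, the cross-section is a single solid region. Total boundary length (outer) = 59.31 mm.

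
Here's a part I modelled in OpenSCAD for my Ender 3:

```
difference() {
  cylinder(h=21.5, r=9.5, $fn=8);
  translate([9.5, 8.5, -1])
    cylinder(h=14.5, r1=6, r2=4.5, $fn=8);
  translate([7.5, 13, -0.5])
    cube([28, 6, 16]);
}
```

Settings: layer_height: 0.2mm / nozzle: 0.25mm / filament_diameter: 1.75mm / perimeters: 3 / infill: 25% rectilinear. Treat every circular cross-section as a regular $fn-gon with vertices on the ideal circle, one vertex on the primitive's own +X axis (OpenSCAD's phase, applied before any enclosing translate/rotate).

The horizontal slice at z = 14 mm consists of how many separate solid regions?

At z = 14 mm: the r=9.5 cylinder gives a regular 8-gon of circumradius 9.5 (constant along its height); the cone at (9.5, 8.5) is absent (z outside [-1, 13.5]); the cube at (7.5, 13) (footprint 28×6) is included at this height; Subtracting the remaining from the first: starting from the r=9.5 cylinder, the 28×6 cube at (7.5, 13) misses the remaining region (no effect) — 1 connected region. The result has 1 disconnected region.

1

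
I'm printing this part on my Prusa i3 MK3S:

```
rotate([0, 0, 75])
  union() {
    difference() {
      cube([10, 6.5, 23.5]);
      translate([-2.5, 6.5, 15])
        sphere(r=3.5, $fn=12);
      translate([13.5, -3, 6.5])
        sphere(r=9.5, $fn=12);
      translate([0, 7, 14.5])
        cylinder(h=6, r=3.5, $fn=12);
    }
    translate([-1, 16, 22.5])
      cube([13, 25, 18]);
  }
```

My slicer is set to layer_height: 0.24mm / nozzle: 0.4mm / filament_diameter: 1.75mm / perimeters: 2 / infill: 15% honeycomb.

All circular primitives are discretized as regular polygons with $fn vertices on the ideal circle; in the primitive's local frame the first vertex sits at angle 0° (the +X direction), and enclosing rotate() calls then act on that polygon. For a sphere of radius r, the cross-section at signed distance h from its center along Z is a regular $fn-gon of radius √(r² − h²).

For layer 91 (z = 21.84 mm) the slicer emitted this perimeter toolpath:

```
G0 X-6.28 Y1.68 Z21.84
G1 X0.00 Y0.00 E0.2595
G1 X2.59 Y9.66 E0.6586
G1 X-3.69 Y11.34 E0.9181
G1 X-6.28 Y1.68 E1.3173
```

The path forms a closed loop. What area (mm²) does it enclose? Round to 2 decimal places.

65.02 mm²

Apply the shoelace formula to the sequence of (X, Y) vertices; enclosed area = 65.02 mm².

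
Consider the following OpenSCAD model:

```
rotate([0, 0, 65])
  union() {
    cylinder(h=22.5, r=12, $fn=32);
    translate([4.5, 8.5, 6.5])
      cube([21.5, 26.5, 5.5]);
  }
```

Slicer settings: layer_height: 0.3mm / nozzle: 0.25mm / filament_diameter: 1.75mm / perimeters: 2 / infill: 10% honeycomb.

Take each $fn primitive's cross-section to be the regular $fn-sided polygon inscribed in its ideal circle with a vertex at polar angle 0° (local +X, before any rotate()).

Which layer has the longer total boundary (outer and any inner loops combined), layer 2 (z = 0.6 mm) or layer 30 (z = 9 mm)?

Layer 2 (z = 0.6): the cylinder: section is a regular 32-gon, circumradius r=12 (perimeter = 2·32·12.000·sin(180°/32) = 75.28 mm); the cube at (4.5, 8.5) is not intersected at this z (z outside [6.5, 12]); Taking the union: only the r=12 cylinder is present, so the union is just that shape — boundary = 75.28 mm; (whole slice rotated 65° about Z — lengths, areas and connectivity unchanged). So its perimeter = 75.28 mm. Layer 30 (z = 9): the cylinder: section is a regular 32-gon, circumradius r=12 (perimeter = 2·32·12.000·sin(180°/32) = 75.28 mm); the 21.5×26.5 cube at (4.5, 8.5) contributes its full rectangle (perimeter 96.00 mm); Merging all regions: the regions partially overlap (shared area 5.79 mm²), so the edge portions inside another operand are dropped and the merged outline is re-measured after clipping — boundary = 159.92 mm; (rotated 65° about Z; rotation is an isometry so areas/perimeters/island counts are preserved). So its perimeter = 159.92 mm. Layer 30 is larger (159.92 vs 75.28 mm).

layer 30 (z = 9 mm)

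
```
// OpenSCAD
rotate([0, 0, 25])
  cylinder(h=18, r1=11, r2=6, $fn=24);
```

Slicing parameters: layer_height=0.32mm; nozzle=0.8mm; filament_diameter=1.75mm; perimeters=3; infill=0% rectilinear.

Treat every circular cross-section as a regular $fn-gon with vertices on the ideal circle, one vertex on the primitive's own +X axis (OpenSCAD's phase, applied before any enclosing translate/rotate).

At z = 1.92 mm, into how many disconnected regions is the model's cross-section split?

1

At z = 1.92 mm: the cone (r1=11→r2=6) has section circumradius 10.467 here — a regular 24-gon; (rotated 25° about Z; rotation is an isometry so areas/perimeters/island counts are preserved). The result has 1 disconnected region.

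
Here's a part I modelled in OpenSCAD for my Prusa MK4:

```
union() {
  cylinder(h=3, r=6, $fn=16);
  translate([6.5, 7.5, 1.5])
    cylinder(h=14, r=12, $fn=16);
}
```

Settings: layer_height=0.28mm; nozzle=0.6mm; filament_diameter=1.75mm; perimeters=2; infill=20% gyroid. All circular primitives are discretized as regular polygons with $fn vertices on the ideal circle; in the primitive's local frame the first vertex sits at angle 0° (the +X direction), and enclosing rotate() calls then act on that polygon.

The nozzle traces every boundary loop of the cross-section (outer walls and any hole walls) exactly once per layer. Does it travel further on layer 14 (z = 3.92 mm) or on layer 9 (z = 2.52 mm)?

Layer 14 (z = 3.92): the cylinder is not intersected at this z (z outside [0, 3]); the r=12 cylinder at (6.5, 7.5) gives a regular 16-gon of circumradius 12 (constant along its height) (perimeter = 2·16·12.000·sin(180°/16) = 74.91 mm); Combining (union): only the r=12 cylinder at (6.5, 7.5) is present, so the union is just that shape — boundary = 74.91 mm. So its perimeter = 74.91 mm. Layer 9 (z = 2.52): the cylinder: section is a regular 16-gon, circumradius r=6 (perimeter = 2·16·6.000·sin(180°/16) = 37.46 mm); the r=12 cylinder at (6.5, 7.5) contributes a regular 16-gon of circumradius 12 (perimeter = 2·16·12.000·sin(180°/16) = 74.91 mm); Taking the union: the regions partially overlap (shared area 71.83 mm²), so the edge portions inside another operand are dropped and the merged outline is re-measured after clipping — boundary = 80.50 mm. So its perimeter = 80.50 mm. Layer 9 is larger (80.50 vs 74.91 mm).

layer 9 (z = 2.52 mm)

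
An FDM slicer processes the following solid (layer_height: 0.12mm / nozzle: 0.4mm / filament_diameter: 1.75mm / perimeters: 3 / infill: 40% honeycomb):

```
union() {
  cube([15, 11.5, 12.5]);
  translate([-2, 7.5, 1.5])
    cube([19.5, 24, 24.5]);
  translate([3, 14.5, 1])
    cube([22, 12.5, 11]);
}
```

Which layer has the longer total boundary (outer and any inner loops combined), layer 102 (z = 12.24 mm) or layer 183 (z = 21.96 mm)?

layer 102 (z = 12.24 mm)

Layer 102 (z = 12.24): the cube is present — its section is the full 15×11.5 rectangle (perimeter 53.00 mm); the cube at (-2, 7.5) (footprint 19.5×24) is included at this height (perimeter 87.00 mm); the cube at (3, 14.5) is not intersected at this z (z outside [1, 12]); Taking the union: the regions partially overlap (shared area 60.00 mm²), so the edge portions inside another operand are dropped and the merged outline is re-measured after clipping — boundary = 102.00 mm. So its perimeter = 102.00 mm. Layer 183 (z = 21.96): the cube is absent (z outside [0, 12.5]); the 19.5×24 cube at (-2, 7.5) contributes its full rectangle (perimeter 87.00 mm); the cube at (3, 14.5) is absent (z outside [1, 12]); Combining (union): only the 19.5×24 cube at (-2, 7.5) is present, so the union is just that shape — boundary = 87.00 mm. So its perimeter = 87.00 mm. Layer 102 is larger (102.00 vs 87.00 mm).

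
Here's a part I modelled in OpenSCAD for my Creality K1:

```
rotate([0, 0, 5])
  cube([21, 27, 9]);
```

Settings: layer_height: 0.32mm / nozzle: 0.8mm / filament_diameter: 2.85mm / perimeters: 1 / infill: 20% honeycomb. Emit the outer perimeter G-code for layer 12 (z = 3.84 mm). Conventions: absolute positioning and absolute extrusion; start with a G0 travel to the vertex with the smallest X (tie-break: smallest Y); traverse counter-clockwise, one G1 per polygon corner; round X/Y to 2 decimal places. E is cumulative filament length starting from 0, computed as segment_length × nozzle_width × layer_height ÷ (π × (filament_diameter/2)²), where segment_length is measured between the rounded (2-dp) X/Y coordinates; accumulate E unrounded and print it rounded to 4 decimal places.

G0 X-2.35 Y26.90 Z3.84
G1 X0.00 Y0.00 E1.0836
G1 X20.92 Y1.83 E1.9263
G1 X18.57 Y28.73 E3.0099
G1 X-2.35 Y26.90 E3.8526

At z = 3.84 mm: the 21×27 cube contributes its full rectangle; (whole slice rotated 5° about Z — lengths, areas and connectivity unchanged). The outline is a single polygon with 4 vertices. Extrusion per mm of travel: 0.8 × 0.32 / (π × 1.425²) = 0.040129. Accumulating E over each segment gives final E = 3.8526.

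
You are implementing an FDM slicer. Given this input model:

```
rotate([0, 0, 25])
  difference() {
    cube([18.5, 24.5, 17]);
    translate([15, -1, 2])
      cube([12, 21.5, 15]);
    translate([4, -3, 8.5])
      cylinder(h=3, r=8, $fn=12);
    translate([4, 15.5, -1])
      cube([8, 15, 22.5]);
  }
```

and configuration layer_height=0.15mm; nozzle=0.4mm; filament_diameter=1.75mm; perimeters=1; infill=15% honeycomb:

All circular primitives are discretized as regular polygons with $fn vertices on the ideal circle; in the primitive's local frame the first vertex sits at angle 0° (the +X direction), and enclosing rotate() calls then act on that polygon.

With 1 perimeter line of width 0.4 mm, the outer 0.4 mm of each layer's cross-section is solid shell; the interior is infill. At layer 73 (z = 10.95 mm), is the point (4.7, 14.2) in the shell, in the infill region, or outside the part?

infill

At z = 10.95 mm: the cube (footprint 18.5×24.5) is included at this height; the cube at (15, -1) (footprint 12×21.5) is included at this height; the r=8 cylinder at (4, -3) contributes a regular 12-gon of circumradius 8; the cube at (4, 15.5) (footprint 8×15) is included at this height; After the difference (first − rest): starting from the 18.5×24.5 cube, the 12×21.5 cube at (15, -1) partially overlaps it — only the 71.75 mm² overlap (of its 258.00 mm²) is removed, clipping the outline; the r=8 cylinder at (4, -3) partially overlaps it — only the 43.06 mm² overlap (of its 192.00 mm²) is removed, clipping the outline; the 8×15 cube at (4, 15.5) partially overlaps it — only the 72.00 mm² overlap (of its 120.00 mm²) is removed, clipping the outline — 1 connected region; (whole slice rotated 25° about Z — lengths, areas and connectivity unchanged). Overall, the cross-section is a single solid region. Undo the 25° rotation: the query point maps to (10.261, 10.883) in the un-rotated model frame. The nearest boundary edge runs (4.00, 15.50)→(12.00, 15.50); distance from the point to it = 4.62 mm. The point is inside the cross-section and 4.62 mm from the nearest boundary — more than the 0.4 mm shell width (1 × 0.4), so it's in the infill interior.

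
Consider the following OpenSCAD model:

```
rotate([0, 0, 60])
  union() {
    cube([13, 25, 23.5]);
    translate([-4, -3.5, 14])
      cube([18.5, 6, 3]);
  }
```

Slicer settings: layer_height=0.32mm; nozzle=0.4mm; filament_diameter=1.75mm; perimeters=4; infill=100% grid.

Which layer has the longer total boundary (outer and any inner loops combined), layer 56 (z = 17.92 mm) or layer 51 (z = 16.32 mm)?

layer 51 (z = 16.32 mm)

Layer 56 (z = 17.92): the cube (footprint 13×25) is included at this height (perimeter 76.00 mm); the cube at (-4, -3.5) is not intersected at this z (z outside [14, 17]); Taking the union: only the 13×25 cube is present, so the union is just that shape — boundary = 76.00 mm; (rotated 60° about Z; rotation is an isometry so areas/perimeters/island counts are preserved). So its perimeter = 76.00 mm. Layer 51 (z = 16.32): the 13×25 cube contributes its full rectangle (perimeter 76.00 mm); the cube at (-4, -3.5) is present — its section is the full 18.5×6 rectangle (perimeter 49.00 mm); Taking the union: the regions partially overlap (shared area 32.50 mm²), so the edge portions inside another operand are dropped and the merged outline is re-measured after clipping — boundary = 94.00 mm; (whole slice rotated 60° about Z — lengths, areas and connectivity unchanged). So its perimeter = 94.00 mm. Layer 51 is larger (94.00 vs 76.00 mm).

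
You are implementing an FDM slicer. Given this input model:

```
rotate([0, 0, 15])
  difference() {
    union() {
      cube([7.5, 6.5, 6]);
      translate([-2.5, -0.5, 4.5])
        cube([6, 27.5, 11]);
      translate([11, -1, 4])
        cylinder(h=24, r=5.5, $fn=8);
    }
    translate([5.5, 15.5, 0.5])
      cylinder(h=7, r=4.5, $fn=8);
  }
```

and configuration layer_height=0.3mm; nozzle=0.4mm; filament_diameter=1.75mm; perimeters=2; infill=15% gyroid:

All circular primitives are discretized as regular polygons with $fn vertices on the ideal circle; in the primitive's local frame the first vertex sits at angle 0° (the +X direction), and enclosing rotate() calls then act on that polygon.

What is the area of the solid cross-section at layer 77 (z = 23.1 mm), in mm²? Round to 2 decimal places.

85.56 mm²

At z = 23.1 mm: the cube does not reach this height (z outside [0, 6]); the cube at (-2.5, -0.5) is absent (z outside [4.5, 15.5]); the cylinder at (11, -1): section is a regular 8-gon, circumradius r=5.5 (area = (8/2)·5.500²·sin(360°/8) = 85.56 mm²); Taking the union: only the r=5.5 cylinder at (11, -1) is present, so the union is just that shape — area = 85.56 mm²; the cylinder at (5.5, 15.5) is absent (z outside [0.5, 7.5]); Taking the first minus the rest: none of the subtracted shapes is present at this height, so the result so far is unchanged — area = 85.56 mm²; (whole slice rotated 15° about Z — lengths, areas and connectivity unchanged). Overall, the cross-section is a single solid region. Net area = 85.56 mm².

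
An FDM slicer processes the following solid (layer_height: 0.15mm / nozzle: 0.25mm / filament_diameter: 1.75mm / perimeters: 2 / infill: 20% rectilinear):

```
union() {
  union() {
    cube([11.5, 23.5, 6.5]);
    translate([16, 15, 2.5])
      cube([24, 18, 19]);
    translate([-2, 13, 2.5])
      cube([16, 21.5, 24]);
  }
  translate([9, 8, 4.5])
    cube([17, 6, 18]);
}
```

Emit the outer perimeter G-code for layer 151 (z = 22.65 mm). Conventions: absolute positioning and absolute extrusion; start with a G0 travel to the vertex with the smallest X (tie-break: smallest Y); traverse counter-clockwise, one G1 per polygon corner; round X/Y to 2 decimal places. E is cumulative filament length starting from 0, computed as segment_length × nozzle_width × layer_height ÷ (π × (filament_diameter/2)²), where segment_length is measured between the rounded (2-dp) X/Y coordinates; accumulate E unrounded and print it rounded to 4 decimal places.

At z = 22.65 mm: the cube is absent (z outside [0, 6.5]); the cube at (16, 15) does not reach this height (z outside [2.5, 21.5]); the cube at (-2, 13) is present — its section is the full 16×21.5 rectangle; Merging all regions: only the 16×21.5 cube at (-2, 13) is present, so the union is just that shape — 1 connected region; the cube at (9, 8) is absent (z outside [4.5, 22.5]); Combining (union): only that combined region is present, so the union is just that shape — 1 connected region. The outline is a single polygon with 4 vertices. Extrusion per mm of travel: 0.25 × 0.15 / (π × 0.875²) = 0.015591. Accumulating E over each segment gives final E = 1.1693.

G0 X-2.00 Y13.00 Z22.65
G1 X14.00 Y13.00 E0.2495
G1 X14.00 Y34.50 E0.5847
G1 X-2.00 Y34.50 E0.8341
G1 X-2.00 Y13.00 E1.1693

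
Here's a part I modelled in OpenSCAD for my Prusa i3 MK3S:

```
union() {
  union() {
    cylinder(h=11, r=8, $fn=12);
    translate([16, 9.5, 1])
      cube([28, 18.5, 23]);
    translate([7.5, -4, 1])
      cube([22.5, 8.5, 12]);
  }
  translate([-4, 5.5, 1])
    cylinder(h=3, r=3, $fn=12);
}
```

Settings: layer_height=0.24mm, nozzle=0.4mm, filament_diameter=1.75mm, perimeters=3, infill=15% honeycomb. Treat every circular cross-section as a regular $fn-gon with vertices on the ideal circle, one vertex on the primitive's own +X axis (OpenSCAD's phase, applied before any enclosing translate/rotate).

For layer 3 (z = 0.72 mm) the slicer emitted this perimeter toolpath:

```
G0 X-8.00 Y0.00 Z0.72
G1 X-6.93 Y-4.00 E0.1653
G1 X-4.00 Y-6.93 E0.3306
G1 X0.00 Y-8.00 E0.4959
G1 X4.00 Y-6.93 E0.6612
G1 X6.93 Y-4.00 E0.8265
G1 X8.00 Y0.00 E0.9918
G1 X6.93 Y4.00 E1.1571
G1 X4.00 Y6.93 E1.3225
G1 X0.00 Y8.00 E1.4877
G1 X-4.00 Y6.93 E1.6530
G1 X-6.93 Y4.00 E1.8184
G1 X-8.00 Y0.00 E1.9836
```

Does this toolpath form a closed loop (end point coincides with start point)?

Start point (G0): (-8.00, 0.00). End point (last G1): the path returns to the start — closed.

yes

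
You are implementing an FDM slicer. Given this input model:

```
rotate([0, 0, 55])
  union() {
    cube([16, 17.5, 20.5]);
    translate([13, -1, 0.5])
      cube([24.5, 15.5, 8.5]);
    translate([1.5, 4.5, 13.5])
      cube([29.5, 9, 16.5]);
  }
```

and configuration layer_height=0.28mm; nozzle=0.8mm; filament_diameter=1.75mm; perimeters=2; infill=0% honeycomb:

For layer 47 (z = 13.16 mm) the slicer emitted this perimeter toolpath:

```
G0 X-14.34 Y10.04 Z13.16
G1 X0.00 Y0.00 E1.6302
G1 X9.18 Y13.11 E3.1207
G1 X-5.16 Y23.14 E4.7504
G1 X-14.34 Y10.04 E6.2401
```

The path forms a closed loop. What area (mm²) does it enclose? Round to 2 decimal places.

280.05 mm²

Apply the shoelace formula to the sequence of (X, Y) vertices; enclosed area = 280.05 mm².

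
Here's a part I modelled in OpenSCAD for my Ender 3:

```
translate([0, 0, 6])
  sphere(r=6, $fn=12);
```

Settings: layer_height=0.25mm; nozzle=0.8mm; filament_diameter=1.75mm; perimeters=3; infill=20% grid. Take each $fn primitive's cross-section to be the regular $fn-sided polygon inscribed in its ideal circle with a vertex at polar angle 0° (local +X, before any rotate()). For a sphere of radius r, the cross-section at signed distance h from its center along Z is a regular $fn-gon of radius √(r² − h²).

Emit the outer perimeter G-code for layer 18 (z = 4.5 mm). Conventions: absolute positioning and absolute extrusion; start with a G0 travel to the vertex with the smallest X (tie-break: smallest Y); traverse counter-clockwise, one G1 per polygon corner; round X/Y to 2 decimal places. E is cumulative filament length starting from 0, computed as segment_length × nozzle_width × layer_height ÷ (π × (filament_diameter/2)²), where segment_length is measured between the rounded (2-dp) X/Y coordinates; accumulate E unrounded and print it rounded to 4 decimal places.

G0 X-5.81 Y0.00 Z4.50
G1 X-5.03 Y-2.90 E0.2497
G1 X-2.90 Y-5.03 E0.5002
G1 X0.00 Y-5.81 E0.7499
G1 X2.90 Y-5.03 E0.9996
G1 X5.03 Y-2.90 E1.2501
G1 X5.81 Y0.00 E1.4998
G1 X5.03 Y2.90 E1.7495
G1 X2.90 Y5.03 E1.9999
G1 X0.00 Y5.81 E2.2497
G1 X-2.90 Y5.03 E2.4994
G1 X-5.03 Y2.90 E2.7498
G1 X-5.81 Y0.00 E2.9995

At z = 4.5 mm: the sphere: section is a regular 12-gon, circumradius = √(r²−h²) = √(6²−1.5²) = 5.809. The outline is a single polygon with 12 vertices. Extrusion per mm of travel: 0.8 × 0.25 / (π × 0.875²) = 0.083150. Accumulating E over each segment gives final E = 2.9995.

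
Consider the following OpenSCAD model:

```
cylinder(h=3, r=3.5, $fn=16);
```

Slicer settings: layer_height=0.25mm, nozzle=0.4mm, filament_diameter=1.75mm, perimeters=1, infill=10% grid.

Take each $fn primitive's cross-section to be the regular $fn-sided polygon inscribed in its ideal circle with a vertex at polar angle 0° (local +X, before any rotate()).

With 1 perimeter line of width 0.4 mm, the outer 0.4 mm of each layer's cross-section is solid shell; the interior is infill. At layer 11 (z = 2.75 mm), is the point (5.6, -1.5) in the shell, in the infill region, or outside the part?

outside

At z = 2.75 mm: the r=3.5 cylinder gives a regular 16-gon of circumradius 3.5 (constant along its height). Overall, the cross-section is a single solid region. The nearest boundary edge runs (3.23, -1.34)→(3.50, 0.00); distance from the point to it = 2.35 mm. The point is not inside any of the regions above, so it lies outside the cross-section (2.35 mm from the nearest boundary).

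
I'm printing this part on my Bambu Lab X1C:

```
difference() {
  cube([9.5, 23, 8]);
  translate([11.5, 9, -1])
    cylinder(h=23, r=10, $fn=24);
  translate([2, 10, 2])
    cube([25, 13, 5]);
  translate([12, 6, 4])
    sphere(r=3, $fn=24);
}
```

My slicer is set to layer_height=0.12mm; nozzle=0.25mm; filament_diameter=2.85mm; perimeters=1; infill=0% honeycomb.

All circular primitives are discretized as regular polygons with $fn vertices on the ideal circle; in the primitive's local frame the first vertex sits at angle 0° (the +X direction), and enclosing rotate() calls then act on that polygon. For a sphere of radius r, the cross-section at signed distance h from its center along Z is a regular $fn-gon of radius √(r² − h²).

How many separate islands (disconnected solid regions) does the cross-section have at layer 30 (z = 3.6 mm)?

At z = 3.6 mm: the cube is present — its section is the full 9.5×23 rectangle; the r=10 cylinder at (11.5, 9) contributes a regular 24-gon of circumradius 10; the cube at (2, 10) (footprint 25×13) is included at this height; the sphere at (12, 6): section is a regular 24-gon, circumradius = √(r²−h²) = √(3²−0.4²) = 2.973; After the difference (first − rest): starting from the 9.5×23 cube, the r=10 cylinder at (11.5, 9) partially overlaps it — only the 114.88 mm² overlap (of its 310.58 mm²) is removed, clipping the outline; the 25×13 cube at (2, 10) partially overlaps it — only the 47.97 mm² overlap (of its 325.00 mm²) is removed, clipping the outline; the r=3 sphere at (12, 6) misses the remaining region (no effect) — 1 connected region. Overall, the cross-section is a single solid region. Island count = 1.

1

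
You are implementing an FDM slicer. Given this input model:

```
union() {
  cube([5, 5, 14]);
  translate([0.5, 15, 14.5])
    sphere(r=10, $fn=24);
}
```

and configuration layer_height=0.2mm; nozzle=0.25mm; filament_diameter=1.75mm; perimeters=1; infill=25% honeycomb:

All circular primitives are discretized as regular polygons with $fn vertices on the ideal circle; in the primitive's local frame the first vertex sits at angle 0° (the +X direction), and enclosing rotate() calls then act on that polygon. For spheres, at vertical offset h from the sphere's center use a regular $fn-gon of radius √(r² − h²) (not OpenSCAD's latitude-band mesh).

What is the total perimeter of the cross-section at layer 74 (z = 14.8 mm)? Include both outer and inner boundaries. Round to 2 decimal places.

62.62 mm

At z = 14.8 mm: the cube does not reach this height (z outside [0, 14]); the r=10 sphere at (0.5, 15) slices to a regular 24-gon of circumradius 9.995 (√(r²−h²) with h=0.3 from center) (perimeter = 2·24·9.995·sin(180°/24) = 62.62 mm); Combining (union): only the r=10 sphere at (0.5, 15) is present, so the union is just that shape — boundary = 62.62 mm. Overall, the cross-section is a single solid region. Total boundary length (outer) = 62.62 mm.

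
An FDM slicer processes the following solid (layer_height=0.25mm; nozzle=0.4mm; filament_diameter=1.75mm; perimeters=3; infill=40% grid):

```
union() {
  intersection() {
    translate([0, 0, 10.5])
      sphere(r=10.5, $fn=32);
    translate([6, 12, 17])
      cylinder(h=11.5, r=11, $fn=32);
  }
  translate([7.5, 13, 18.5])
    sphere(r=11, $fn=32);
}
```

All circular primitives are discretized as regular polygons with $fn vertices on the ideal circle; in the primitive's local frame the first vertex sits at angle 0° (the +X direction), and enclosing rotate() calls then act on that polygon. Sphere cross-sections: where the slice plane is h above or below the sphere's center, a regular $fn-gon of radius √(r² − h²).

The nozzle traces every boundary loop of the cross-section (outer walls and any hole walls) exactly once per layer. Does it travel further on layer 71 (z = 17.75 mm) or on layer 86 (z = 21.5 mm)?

Layer 71 (z = 17.75): the sphere: section is a regular 32-gon, circumradius = √(r²−h²) = √(10.5²−7.25²) = 7.595 (perimeter = 2·32·7.595·sin(180°/32) = 47.65 mm); the r=11 cylinder at (6, 12) contributes a regular 32-gon of circumradius 11 (perimeter = 2·32·11.000·sin(180°/32) = 69.00 mm); Taking the intersection: the r=11 cylinder at (6, 12) partially overlaps the r=10.5 sphere; clipping to the common part keeps 43.90 mm² — boundary = 27.63 mm; the r=11 sphere at (7.5, 13) slices to a regular 32-gon of circumradius 10.974 (√(r²−h²) with h=0.75 from center) (perimeter = 2·32·10.974·sin(180°/32) = 68.84 mm); Merging all regions: the regions partially overlap (shared area 25.26 mm²), so the edge portions inside another operand are dropped and the merged outline is re-measured after clipping — boundary = 73.74 mm. So its perimeter = 73.74 mm. Layer 86 (z = 21.5): the sphere does not reach this height (|z−center|=11.000 > r=10.5); the r=11 cylinder at (6, 12) gives a regular 32-gon of circumradius 11 (constant along its height) (perimeter = 2·32·11.000·sin(180°/32) = 69.00 mm); After intersecting: at least one operand is absent at this height, so nothing remains; the r=11 sphere at (7.5, 13) slices to a regular 32-gon of circumradius 10.583 (√(r²−h²) with h=3 from center) (perimeter = 2·32·10.583·sin(180°/32) = 66.39 mm); Merging all regions: only the r=11 sphere at (7.5, 13) is present, so the union is just that shape — boundary = 66.39 mm. So its perimeter = 66.39 mm. Layer 71 is larger (73.74 vs 66.39 mm).

layer 71 (z = 17.75 mm)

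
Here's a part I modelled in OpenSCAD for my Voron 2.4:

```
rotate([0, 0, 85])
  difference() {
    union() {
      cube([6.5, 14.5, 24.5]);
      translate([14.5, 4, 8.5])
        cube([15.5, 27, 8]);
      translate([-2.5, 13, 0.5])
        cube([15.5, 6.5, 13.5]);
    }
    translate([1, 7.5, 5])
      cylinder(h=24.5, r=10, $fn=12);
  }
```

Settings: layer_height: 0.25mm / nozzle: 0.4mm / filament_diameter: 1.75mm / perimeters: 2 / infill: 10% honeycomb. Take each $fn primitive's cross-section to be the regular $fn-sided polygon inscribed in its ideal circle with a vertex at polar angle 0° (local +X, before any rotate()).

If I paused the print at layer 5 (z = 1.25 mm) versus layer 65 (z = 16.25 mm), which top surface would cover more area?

Layer 5 (z = 1.25): the cube is present — its section is the full 6.5×14.5 rectangle (area 94.25 mm²); the cube at (14.5, 4) does not reach this height (z outside [8.5, 16.5]); the cube at (-2.5, 13) (footprint 15.5×6.5) is included at this height (area 100.75 mm²); Merging all regions: the regions partially overlap — summed areas 195.00 mm² minus the doubly-counted overlap 9.75 mm² gives 185.25 mm² — area = 185.25 mm²; the cylinder at (1, 7.5) is not intersected at this z (z outside [5, 29.5]); After the difference (first − rest): none of the subtracted shapes is present at this height, so that combined region is unchanged — area = 185.25 mm²; (whole slice rotated 85° about Z — lengths, areas and connectivity unchanged). So its area = 185.25 mm². Layer 65 (z = 16.25): the 6.5×14.5 cube contributes its full rectangle (area 94.25 mm²); the cube at (14.5, 4) (footprint 15.5×27) is included at this height (area 418.50 mm²); the cube at (-2.5, 13) is absent (z outside [0.5, 14]); Taking the union: the 2 present regions are separate (no shared area or edge), so areas and boundary lengths simply add and each stays a separate island — area = 512.75 mm²; the r=10 cylinder at (1, 7.5) contributes a regular 12-gon of circumradius 10 (area = (12/2)·10.000²·sin(360°/12) = 300.00 mm²); After the difference (first − rest): starting from the result so far (512.75 mm²), the r=10 cylinder at (1, 7.5) partially overlaps it — only the 94.25 mm² overlap (of its 300.00 mm²) is removed, clipping the outline — area = 418.50 mm²; (whole slice rotated 85° about Z — lengths, areas and connectivity unchanged). So its area = 418.50 mm². Layer 65 is larger (418.50 vs 185.25 mm²).

layer 65 (z = 16.25 mm)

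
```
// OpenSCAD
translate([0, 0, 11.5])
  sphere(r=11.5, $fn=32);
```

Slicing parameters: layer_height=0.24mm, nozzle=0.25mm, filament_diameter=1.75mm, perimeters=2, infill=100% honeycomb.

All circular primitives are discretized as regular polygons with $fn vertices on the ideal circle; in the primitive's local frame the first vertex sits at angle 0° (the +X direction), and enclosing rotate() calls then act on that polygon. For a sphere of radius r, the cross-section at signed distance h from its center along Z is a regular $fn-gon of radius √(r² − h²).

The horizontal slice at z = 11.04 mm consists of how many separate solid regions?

1

At z = 11.04 mm: the r=11.5 sphere contributes a regular 32-gon of circumradius √(11.5²−0.46²) = 11.491. The result has 1 disconnected region.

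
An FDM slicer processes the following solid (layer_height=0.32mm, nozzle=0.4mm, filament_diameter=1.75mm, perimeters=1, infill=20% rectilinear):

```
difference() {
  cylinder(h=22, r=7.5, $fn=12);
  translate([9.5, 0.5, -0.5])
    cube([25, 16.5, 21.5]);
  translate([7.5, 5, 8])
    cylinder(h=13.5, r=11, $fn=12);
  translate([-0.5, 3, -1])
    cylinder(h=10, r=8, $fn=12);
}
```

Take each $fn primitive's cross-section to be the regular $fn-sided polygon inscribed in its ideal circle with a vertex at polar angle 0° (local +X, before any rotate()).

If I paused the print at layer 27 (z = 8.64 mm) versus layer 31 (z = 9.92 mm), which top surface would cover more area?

Layer 27 (z = 8.64): the cylinder: section is a regular 12-gon, circumradius r=7.5 (area = (12/2)·7.500²·sin(360°/12) = 168.75 mm²); the cube at (9.5, 0.5) (footprint 25×16.5) is included at this height (area 412.50 mm²); the cylinder at (7.5, 5): section is a regular 12-gon, circumradius r=11 (area = (12/2)·11.000²·sin(360°/12) = 363.00 mm²); the cylinder at (-0.5, 3): section is a regular 12-gon, circumradius r=8 (area = (12/2)·8.000²·sin(360°/12) = 192.00 mm²); Taking the first minus the rest: starting from the r=7.5 cylinder (168.75 mm²), the 25×16.5 cube at (9.5, 0.5) misses the remaining region (no effect); the r=11 cylinder at (7.5, 5) partially overlaps it — only the 96.64 mm² overlap (of its 363.00 mm²) is removed, clipping the outline; the r=8 cylinder at (-0.5, 3) partially overlaps it — only the 47.79 mm² overlap (of its 192.00 mm²) is removed, clipping the outline — area = 24.32 mm². So its area = 24.32 mm². Layer 31 (z = 9.92): the r=7.5 cylinder contributes a regular 12-gon of circumradius 7.5 (area = (12/2)·7.500²·sin(360°/12) = 168.75 mm²); the cube at (9.5, 0.5) is present — its section is the full 25×16.5 rectangle (area 412.50 mm²); the r=11 cylinder at (7.5, 5) gives a regular 12-gon of circumradius 11 (constant along its height) (area = (12/2)·11.000²·sin(360°/12) = 363.00 mm²); the cylinder at (-0.5, 3) does not reach this height (z outside [-1, 9]); Taking the first minus the rest: starting from the r=7.5 cylinder (168.75 mm²), the 25×16.5 cube at (9.5, 0.5) misses the remaining region (no effect); the r=11 cylinder at (7.5, 5) partially overlaps it — only the 96.64 mm² overlap (of its 363.00 mm²) is removed, clipping the outline — area = 72.11 mm². So its area = 72.11 mm². Layer 31 is larger (72.11 vs 24.32 mm²).

layer 31 (z = 9.92 mm)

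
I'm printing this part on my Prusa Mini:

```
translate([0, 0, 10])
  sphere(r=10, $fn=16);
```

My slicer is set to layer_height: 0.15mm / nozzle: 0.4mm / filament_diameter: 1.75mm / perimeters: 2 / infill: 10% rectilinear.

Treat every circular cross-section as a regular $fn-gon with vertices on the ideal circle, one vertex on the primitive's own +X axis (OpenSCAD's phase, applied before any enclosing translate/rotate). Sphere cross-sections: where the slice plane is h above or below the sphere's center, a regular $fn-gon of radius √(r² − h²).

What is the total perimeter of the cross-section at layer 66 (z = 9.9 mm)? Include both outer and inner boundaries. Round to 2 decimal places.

At z = 9.9 mm: the sphere: section is a regular 16-gon, circumradius = √(r²−h²) = √(10²−0.1²) = 9.999 (perimeter = 2·16·9.999·sin(180°/16) = 62.43 mm). Overall, the cross-section is a single solid region. Total boundary length (outer) = 62.43 mm.

62.43 mm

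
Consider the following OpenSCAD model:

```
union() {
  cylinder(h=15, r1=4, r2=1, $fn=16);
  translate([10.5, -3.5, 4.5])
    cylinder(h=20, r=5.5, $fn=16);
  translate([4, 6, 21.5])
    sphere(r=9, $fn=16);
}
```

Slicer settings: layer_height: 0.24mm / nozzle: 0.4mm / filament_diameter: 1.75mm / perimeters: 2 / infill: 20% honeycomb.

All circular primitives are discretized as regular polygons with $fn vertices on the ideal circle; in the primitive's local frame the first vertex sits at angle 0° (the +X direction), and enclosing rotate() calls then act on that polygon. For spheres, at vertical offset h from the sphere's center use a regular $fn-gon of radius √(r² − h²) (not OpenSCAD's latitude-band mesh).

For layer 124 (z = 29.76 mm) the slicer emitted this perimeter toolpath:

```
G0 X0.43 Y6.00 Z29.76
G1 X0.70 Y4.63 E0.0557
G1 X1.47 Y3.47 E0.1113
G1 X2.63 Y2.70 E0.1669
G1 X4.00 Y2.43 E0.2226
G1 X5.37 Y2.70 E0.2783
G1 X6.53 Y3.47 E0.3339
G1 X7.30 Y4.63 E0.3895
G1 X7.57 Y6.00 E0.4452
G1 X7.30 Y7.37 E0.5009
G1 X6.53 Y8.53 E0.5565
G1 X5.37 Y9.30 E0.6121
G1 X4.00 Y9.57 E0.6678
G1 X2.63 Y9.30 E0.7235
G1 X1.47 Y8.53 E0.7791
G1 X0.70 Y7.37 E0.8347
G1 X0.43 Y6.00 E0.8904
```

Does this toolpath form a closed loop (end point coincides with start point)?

Start point (G0): (0.43, 6.00). End point (last G1): the path returns to the start — closed.

yes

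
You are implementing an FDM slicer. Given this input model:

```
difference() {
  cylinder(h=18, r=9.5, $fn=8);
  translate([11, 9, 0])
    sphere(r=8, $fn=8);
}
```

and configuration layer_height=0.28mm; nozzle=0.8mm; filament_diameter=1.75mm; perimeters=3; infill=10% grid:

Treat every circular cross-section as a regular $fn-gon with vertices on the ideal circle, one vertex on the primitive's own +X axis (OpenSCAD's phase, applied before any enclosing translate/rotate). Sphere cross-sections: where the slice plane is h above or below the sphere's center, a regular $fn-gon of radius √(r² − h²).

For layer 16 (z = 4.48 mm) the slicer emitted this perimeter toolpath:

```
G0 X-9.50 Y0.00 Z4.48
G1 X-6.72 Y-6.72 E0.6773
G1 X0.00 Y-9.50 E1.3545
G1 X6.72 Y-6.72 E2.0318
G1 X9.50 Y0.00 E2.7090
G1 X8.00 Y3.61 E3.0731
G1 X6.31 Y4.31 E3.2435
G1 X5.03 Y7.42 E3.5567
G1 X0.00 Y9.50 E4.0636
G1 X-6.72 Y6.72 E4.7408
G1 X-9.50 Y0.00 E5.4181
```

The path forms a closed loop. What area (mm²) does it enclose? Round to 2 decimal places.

250.98 mm²

Apply the shoelace formula to the sequence of (X, Y) vertices; enclosed area = 250.98 mm².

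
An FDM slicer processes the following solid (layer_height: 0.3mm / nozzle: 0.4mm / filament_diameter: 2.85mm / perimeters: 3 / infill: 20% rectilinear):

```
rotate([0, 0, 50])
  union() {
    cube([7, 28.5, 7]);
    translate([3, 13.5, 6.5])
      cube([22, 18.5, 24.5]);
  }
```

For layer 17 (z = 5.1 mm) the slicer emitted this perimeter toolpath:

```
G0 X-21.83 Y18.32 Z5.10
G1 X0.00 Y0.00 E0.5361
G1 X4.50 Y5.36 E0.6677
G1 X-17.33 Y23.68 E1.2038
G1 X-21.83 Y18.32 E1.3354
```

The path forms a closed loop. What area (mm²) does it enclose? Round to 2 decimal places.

199.45 mm²

Apply the shoelace formula to the sequence of (X, Y) vertices; enclosed area = 199.45 mm².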